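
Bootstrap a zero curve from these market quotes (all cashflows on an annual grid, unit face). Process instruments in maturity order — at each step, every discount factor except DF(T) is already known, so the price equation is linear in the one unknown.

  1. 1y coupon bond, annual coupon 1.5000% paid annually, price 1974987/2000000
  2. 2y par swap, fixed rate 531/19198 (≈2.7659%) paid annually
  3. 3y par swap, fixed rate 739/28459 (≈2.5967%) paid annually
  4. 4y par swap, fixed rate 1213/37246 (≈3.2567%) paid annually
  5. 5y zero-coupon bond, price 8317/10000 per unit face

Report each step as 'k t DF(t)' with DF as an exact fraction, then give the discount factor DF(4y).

step 1 [1y] bond c/1=3/200: DF=(1974987/2000000 − 3/200·(0))/(1+3/200) = 9729/10000 ≈ 0.972900
step 2 [2y] swap r/1=531/19198: DF=(1 − 531/19198·(0.972900))/(1+531/19198) = 9469/10000 ≈ 0.946900
step 3 [3y] swap r/1=739/28459: DF=(1 − 739/28459·(0.972900+0.946900))/(1+739/28459) = 9261/10000 ≈ 0.926100
step 4 [4y] swap r/1=1213/37246: DF=(1 − 1213/37246·(0.972900+0.946900+0.926100))/(1+1213/37246) = 8787/10000 ≈ 0.878700
step 5 [5y] zero: DF = P = 8317/10000 ≈ 0.831700

1 1 9729/10000
2 2 9469/10000
3 3 9261/10000
4 4 8787/10000
5 5 8317/10000
DF(4y) = 8787/10000 ≈ 0.878700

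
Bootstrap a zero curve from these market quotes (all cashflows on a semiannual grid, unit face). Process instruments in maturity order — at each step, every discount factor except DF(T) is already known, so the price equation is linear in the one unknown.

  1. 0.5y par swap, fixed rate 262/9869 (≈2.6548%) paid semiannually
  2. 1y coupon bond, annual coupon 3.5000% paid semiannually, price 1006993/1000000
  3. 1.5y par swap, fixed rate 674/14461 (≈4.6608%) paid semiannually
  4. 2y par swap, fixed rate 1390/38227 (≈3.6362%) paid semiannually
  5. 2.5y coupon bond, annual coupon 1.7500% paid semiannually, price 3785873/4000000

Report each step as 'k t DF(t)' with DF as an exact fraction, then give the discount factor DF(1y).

1 1/2 9869/10000
2 1 9727/10000
3 3/2 4663/5000
4 2 1861/2000
5 5/2 9051/10000
DF(1y) = 9727/10000 ≈ 0.972700

step 1 [0.5y] swap r/2=131/9869: DF=(1 − 131/9869·(0))/(1+131/9869) = 9869/10000 ≈ 0.986900
step 2 [1y] bond c/2=7/400: DF=(1006993/1000000 − 7/400·(0.986900))/(1+7/400) = 9727/10000 ≈ 0.972700
step 3 [1.5y] swap r/2=337/14461: DF=(1 − 337/14461·(0.986900+0.972700))/(1+337/14461) = 4663/5000 ≈ 0.932600
step 4 [2y] swap r/2=695/38227: DF=(1 − 695/38227·(0.986900+0.972700+0.932600))/(1+695/38227) = 1861/2000 ≈ 0.930500
step 5 [2.5y] bond c/2=7/800: DF=(3785873/4000000 − 7/800·(0.986900+0.972700+0.932600+0.930500))/(1+7/800) = 9051/10000 ≈ 0.905100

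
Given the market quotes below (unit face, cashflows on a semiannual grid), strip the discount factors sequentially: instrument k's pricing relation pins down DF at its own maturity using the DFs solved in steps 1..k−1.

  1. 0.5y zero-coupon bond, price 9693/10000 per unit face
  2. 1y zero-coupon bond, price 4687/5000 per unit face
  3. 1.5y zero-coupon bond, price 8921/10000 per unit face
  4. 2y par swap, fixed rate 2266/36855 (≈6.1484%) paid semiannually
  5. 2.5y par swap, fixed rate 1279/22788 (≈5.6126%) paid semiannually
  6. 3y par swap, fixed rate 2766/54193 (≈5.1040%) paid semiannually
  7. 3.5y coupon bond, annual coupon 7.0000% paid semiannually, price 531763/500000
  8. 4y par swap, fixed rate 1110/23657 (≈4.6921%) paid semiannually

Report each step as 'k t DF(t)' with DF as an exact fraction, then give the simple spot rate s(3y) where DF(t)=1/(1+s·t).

1 1/2 9693/10000
2 1 4687/5000
3 3/2 8921/10000
4 2 8867/10000
5 5/2 8721/10000
6 3 8617/10000
7 7/2 8443/10000
8 4 1667/2000
s(3y) = (1/(8617/10000) − 1)/(3) = 461/8617 ≈ 5.3499%

step 1 [0.5y] zero: DF = P = 9693/10000 ≈ 0.969300
step 2 [1y] zero: DF = P = 4687/5000 ≈ 0.937400
step 3 [1.5y] zero: DF = P = 8921/10000 ≈ 0.892100
step 4 [2y] swap r/2=1133/36855: DF=(1 − 1133/36855·(0.969300+0.937400+0.892100))/(1+1133/36855) = 8867/10000 ≈ 0.886700
step 5 [2.5y] swap r/2=1279/45576: DF=(1 − 1279/45576·(0.969300+0.937400+0.892100+0.886700))/(1+1279/45576) = 8721/10000 ≈ 0.872100
step 6 [3y] swap r/2=1383/54193: DF=(1 − 1383/54193·(0.969300+0.937400+0.892100+0.886700+0.872100))/(1+1383/54193) = 8617/10000 ≈ 0.861700
step 7 [3.5y] bond c/2=7/200: DF=(531763/500000 − 7/200·(0.969300+0.937400+0.892100+0.886700+0.872100+0.861700))/(1+7/200) = 8443/10000 ≈ 0.844300
step 8 [4y] swap r/2=555/23657: DF=(1 − 555/23657·(0.969300+0.937400+0.892100+0.886700+0.872100+0.861700+0.844300))/(1+555/23657) = 1667/2000 ≈ 0.833500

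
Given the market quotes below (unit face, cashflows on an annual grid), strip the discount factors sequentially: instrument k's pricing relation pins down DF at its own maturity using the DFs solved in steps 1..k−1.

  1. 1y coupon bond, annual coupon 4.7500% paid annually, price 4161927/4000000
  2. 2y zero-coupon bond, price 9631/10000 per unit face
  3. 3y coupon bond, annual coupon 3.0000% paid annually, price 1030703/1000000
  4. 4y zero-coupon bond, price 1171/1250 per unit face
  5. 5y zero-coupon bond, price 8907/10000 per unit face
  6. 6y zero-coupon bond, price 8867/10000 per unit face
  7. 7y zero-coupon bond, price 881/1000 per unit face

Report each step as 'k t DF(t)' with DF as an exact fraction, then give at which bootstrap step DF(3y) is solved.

1 1 9933/10000
2 2 9631/10000
3 3 9437/10000
4 4 1171/1250
5 5 8907/10000
6 6 8867/10000
7 7 881/1000
DF(3y) is solved at step 3

step 1 [1y] bond c/1=19/400: DF=(4161927/4000000 − 19/400·(0))/(1+19/400) = 9933/10000 ≈ 0.993300
step 2 [2y] zero: DF = P = 9631/10000 ≈ 0.963100
step 3 [3y] bond c/1=3/100: DF=(1030703/1000000 − 3/100·(0.993300+0.963100))/(1+3/100) = 9437/10000 ≈ 0.943700
step 4 [4y] zero: DF = P = 1171/1250 ≈ 0.936800
step 5 [5y] zero: DF = P = 8907/10000 ≈ 0.890700
step 6 [6y] zero: DF = P = 8867/10000 ≈ 0.886700
step 7 [7y] zero: DF = P = 881/1000 ≈ 0.881000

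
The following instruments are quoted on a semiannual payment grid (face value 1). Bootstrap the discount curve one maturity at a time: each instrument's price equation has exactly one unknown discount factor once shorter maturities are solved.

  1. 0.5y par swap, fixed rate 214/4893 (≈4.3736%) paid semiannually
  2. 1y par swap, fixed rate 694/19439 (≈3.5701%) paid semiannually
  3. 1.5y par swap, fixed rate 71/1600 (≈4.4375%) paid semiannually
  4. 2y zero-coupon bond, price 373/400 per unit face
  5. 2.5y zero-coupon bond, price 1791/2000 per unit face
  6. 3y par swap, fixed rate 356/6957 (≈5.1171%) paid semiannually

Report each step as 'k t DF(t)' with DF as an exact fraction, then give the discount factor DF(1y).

step 1 [0.5y] swap r/2=107/4893: DF=(1 − 107/4893·(0))/(1+107/4893) = 4893/5000 ≈ 0.978600
step 2 [1y] swap r/2=347/19439: DF=(1 − 347/19439·(0.978600))/(1+347/19439) = 9653/10000 ≈ 0.965300
step 3 [1.5y] swap r/2=71/3200: DF=(1 − 71/3200·(0.978600+0.965300))/(1+71/3200) = 9361/10000 ≈ 0.936100
step 4 [2y] zero: DF = P = 373/400 ≈ 0.932500
step 5 [2.5y] zero: DF = P = 1791/2000 ≈ 0.895500
step 6 [3y] swap r/2=178/6957: DF=(1 − 178/6957·(0.978600+0.965300+0.936100+0.932500+0.895500))/(1+178/6957) = 536/625 ≈ 0.857600

1 1/2 4893/5000
2 1 9653/10000
3 3/2 9361/10000
4 2 373/400
5 5/2 1791/2000
6 3 536/625
DF(1y) = 9653/10000 ≈ 0.965300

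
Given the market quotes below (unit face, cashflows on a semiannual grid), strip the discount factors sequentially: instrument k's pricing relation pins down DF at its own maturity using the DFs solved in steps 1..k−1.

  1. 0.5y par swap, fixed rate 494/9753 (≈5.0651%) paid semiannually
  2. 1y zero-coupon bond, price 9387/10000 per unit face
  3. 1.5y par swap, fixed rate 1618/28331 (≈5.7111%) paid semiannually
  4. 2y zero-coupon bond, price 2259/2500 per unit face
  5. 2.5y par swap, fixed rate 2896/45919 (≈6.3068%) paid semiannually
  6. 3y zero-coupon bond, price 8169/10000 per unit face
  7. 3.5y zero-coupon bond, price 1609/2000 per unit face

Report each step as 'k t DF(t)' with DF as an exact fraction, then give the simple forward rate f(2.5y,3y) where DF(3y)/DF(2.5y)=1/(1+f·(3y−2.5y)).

1 1/2 9753/10000
2 1 9387/10000
3 3/2 9191/10000
4 2 2259/2500
5 5/2 1069/1250
6 3 8169/10000
7 7/2 1609/2000
f(2.5y,3y) = ((1069/1250)/(8169/10000) − 1)/(1/2) = 766/8169 ≈ 9.3769%

step 1 [0.5y] swap r/2=247/9753: DF=(1 − 247/9753·(0))/(1+247/9753) = 9753/10000 ≈ 0.975300
step 2 [1y] zero: DF = P = 9387/10000 ≈ 0.938700
step 3 [1.5y] swap r/2=809/28331: DF=(1 − 809/28331·(0.975300+0.938700))/(1+809/28331) = 9191/10000 ≈ 0.919100
step 4 [2y] zero: DF = P = 2259/2500 ≈ 0.903600
step 5 [2.5y] swap r/2=1448/45919: DF=(1 − 1448/45919·(0.975300+0.938700+0.919100+0.903600))/(1+1448/45919) = 1069/1250 ≈ 0.855200
step 6 [3y] zero: DF = P = 8169/10000 ≈ 0.816900
step 7 [3.5y] zero: DF = P = 1609/2000 ≈ 0.804500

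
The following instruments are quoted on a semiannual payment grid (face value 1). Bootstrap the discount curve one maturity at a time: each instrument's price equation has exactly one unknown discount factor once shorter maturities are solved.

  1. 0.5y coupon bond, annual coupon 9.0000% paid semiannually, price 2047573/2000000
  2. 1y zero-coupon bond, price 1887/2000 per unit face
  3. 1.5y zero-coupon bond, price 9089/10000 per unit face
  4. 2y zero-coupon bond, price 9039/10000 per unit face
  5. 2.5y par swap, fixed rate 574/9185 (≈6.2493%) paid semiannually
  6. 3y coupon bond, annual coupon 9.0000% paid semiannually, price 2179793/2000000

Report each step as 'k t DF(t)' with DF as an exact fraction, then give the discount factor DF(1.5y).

1 1/2 9797/10000
2 1 1887/2000
3 3/2 9089/10000
4 2 9039/10000
5 5/2 1713/2000
6 3 2113/2500
DF(1.5y) = 9089/10000 ≈ 0.908900

step 1 [0.5y] bond c/2=9/200: DF=(2047573/2000000 − 9/200·(0))/(1+9/200) = 9797/10000 ≈ 0.979700
step 2 [1y] zero: DF = P = 1887/2000 ≈ 0.943500
step 3 [1.5y] zero: DF = P = 9089/10000 ≈ 0.908900
step 4 [2y] zero: DF = P = 9039/10000 ≈ 0.903900
step 5 [2.5y] swap r/2=287/9185: DF=(1 − 287/9185·(0.979700+0.943500+0.908900+0.903900))/(1+287/9185) = 1713/2000 ≈ 0.856500
step 6 [3y] bond c/2=9/200: DF=(2179793/2000000 − 9/200·(0.979700+0.943500+0.908900+0.903900+0.856500))/(1+9/200) = 2113/2500 ≈ 0.845200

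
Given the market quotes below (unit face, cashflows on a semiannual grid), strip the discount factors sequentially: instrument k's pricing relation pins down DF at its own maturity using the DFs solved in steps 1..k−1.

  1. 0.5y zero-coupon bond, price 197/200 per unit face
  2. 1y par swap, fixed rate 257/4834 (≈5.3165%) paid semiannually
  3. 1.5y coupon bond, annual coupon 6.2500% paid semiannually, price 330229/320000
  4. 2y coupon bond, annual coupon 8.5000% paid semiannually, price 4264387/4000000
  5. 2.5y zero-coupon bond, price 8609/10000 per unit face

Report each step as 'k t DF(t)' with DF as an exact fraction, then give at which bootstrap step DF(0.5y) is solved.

1 1/2 197/200
2 1 4743/5000
3 3/2 9421/10000
4 2 4527/5000
5 5/2 8609/10000
DF(0.5y) is solved at step 1

step 1 [0.5y] zero: DF = P = 197/200 ≈ 0.985000
step 2 [1y] swap r/2=257/9668: DF=(1 − 257/9668·(0.985000))/(1+257/9668) = 4743/5000 ≈ 0.948600
step 3 [1.5y] bond c/2=1/32: DF=(330229/320000 − 1/32·(0.985000+0.948600))/(1+1/32) = 9421/10000 ≈ 0.942100
step 4 [2y] bond c/2=17/400: DF=(4264387/4000000 − 17/400·(0.985000+0.948600+0.942100))/(1+17/400) = 4527/5000 ≈ 0.905400
step 5 [2.5y] zero: DF = P = 8609/10000 ≈ 0.860900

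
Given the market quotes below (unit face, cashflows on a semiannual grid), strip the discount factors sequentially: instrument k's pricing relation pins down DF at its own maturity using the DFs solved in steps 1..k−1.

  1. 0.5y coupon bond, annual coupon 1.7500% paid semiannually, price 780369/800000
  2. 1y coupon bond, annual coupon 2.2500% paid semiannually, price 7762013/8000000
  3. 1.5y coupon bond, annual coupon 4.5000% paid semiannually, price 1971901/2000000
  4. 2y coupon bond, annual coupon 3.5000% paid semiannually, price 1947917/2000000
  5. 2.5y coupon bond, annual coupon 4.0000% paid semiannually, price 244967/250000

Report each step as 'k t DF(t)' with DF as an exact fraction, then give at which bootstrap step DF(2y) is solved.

1 1/2 967/1000
2 1 9487/10000
3 3/2 9221/10000
4 2 2271/2500
5 5/2 1109/1250
DF(2y) is solved at step 4

step 1 [0.5y] bond c/2=7/800: DF=(780369/800000 − 7/800·(0))/(1+7/800) = 967/1000 ≈ 0.967000
step 2 [1y] bond c/2=9/800: DF=(7762013/8000000 − 9/800·(0.967000))/(1+9/800) = 9487/10000 ≈ 0.948700
step 3 [1.5y] bond c/2=9/400: DF=(1971901/2000000 − 9/400·(0.967000+0.948700))/(1+9/400) = 9221/10000 ≈ 0.922100
step 4 [2y] bond c/2=7/400: DF=(1947917/2000000 − 7/400·(0.967000+0.948700+0.922100))/(1+7/400) = 2271/2500 ≈ 0.908400
step 5 [2.5y] bond c/2=1/50: DF=(244967/250000 − 1/50·(0.967000+0.948700+0.922100+0.908400))/(1+1/50) = 1109/1250 ≈ 0.887200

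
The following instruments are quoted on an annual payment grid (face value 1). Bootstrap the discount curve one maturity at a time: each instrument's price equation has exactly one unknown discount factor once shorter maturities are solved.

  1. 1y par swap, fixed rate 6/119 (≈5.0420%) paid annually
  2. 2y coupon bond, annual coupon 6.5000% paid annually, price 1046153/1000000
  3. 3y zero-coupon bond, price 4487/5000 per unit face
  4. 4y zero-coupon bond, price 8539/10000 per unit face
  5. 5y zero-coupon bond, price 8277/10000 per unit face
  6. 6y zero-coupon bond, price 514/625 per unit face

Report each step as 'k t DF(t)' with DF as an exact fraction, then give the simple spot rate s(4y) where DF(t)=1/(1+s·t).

1 1 119/125
2 2 4621/5000
3 3 4487/5000
4 4 8539/10000
5 5 8277/10000
6 6 514/625
s(4y) = (1/(8539/10000) − 1)/(4) = 1461/34156 ≈ 4.2774%

step 1 [1y] swap r/1=6/119: DF=(1 − 6/119·(0))/(1+6/119) = 119/125 ≈ 0.952000
step 2 [2y] bond c/1=13/200: DF=(1046153/1000000 − 13/200·(0.952000))/(1+13/200) = 4621/5000 ≈ 0.924200
step 3 [3y] zero: DF = P = 4487/5000 ≈ 0.897400
step 4 [4y] zero: DF = P = 8539/10000 ≈ 0.853900
step 5 [5y] zero: DF = P = 8277/10000 ≈ 0.827700
step 6 [6y] zero: DF = P = 514/625 ≈ 0.822400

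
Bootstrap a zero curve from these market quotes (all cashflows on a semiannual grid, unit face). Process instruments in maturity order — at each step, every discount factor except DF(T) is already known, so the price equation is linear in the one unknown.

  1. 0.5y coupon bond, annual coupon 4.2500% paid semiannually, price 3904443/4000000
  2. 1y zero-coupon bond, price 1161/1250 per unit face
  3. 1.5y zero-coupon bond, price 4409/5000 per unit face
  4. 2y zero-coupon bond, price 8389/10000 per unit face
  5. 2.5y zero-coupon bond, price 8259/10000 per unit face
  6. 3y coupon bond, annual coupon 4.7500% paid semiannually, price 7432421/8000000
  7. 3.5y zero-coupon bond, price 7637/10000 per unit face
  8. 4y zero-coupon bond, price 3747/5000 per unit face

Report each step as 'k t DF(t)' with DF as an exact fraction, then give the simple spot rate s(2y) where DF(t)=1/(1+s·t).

1 1/2 4779/5000
2 1 1161/1250
3 3/2 4409/5000
4 2 8389/10000
5 5/2 8259/10000
6 3 8047/10000
7 7/2 7637/10000
8 4 3747/5000
s(2y) = (1/(8389/10000) − 1)/(2) = 1611/16778 ≈ 9.6019%

step 1 [0.5y] bond c/2=17/800: DF=(3904443/4000000 − 17/800·(0))/(1+17/800) = 4779/5000 ≈ 0.955800
step 2 [1y] zero: DF = P = 1161/1250 ≈ 0.928800
step 3 [1.5y] zero: DF = P = 4409/5000 ≈ 0.881800
step 4 [2y] zero: DF = P = 8389/10000 ≈ 0.838900
step 5 [2.5y] zero: DF = P = 8259/10000 ≈ 0.825900
step 6 [3y] bond c/2=19/800: DF=(7432421/8000000 − 19/800·(0.955800+0.928800+0.881800+0.838900+0.825900))/(1+19/800) = 8047/10000 ≈ 0.804700
step 7 [3.5y] zero: DF = P = 7637/10000 ≈ 0.763700
step 8 [4y] zero: DF = P = 3747/5000 ≈ 0.749400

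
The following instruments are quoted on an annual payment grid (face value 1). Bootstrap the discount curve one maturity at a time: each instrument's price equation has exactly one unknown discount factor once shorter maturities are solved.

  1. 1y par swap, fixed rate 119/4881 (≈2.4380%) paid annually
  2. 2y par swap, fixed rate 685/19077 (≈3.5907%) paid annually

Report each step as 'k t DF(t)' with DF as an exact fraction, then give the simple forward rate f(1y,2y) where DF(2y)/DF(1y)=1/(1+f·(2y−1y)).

1 1 4881/5000
2 2 1863/2000
f(1y,2y) = ((4881/5000)/(1863/2000) − 1)/(1) = 149/3105 ≈ 4.7987%

step 1 [1y] swap r/1=119/4881: DF=(1 − 119/4881·(0))/(1+119/4881) = 4881/5000 ≈ 0.976200
step 2 [2y] swap r/1=685/19077: DF=(1 − 685/19077·(0.976200))/(1+685/19077) = 1863/2000 ≈ 0.931500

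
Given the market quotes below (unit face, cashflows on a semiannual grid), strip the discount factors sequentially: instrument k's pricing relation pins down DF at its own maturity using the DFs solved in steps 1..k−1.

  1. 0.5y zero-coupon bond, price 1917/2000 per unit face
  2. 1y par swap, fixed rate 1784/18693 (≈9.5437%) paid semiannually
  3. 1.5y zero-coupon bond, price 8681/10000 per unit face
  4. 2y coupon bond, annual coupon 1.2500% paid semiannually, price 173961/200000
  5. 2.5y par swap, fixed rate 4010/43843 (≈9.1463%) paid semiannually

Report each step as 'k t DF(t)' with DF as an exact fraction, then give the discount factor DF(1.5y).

step 1 [0.5y] zero: DF = P = 1917/2000 ≈ 0.958500
step 2 [1y] swap r/2=892/18693: DF=(1 − 892/18693·(0.958500))/(1+892/18693) = 2277/2500 ≈ 0.910800
step 3 [1.5y] zero: DF = P = 8681/10000 ≈ 0.868100
step 4 [2y] bond c/2=1/160: DF=(173961/200000 − 1/160·(0.958500+0.910800+0.868100))/(1+1/160) = 4237/5000 ≈ 0.847400
step 5 [2.5y] swap r/2=2005/43843: DF=(1 − 2005/43843·(0.958500+0.910800+0.868100+0.847400))/(1+2005/43843) = 1599/2000 ≈ 0.799500

1 1/2 1917/2000
2 1 2277/2500
3 3/2 8681/10000
4 2 4237/5000
5 5/2 1599/2000
DF(1.5y) = 8681/10000 ≈ 0.868100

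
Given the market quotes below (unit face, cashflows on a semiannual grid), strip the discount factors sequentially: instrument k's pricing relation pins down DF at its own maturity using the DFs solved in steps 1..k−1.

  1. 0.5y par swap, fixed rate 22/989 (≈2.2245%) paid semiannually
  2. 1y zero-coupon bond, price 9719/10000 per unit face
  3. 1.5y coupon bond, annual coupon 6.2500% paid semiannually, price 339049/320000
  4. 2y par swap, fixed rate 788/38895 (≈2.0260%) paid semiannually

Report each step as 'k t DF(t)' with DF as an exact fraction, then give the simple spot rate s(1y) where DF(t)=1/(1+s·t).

step 1 [0.5y] swap r/2=11/989: DF=(1 − 11/989·(0))/(1+11/989) = 989/1000 ≈ 0.989000
step 2 [1y] zero: DF = P = 9719/10000 ≈ 0.971900
step 3 [1.5y] bond c/2=1/32: DF=(339049/320000 − 1/32·(0.989000+0.971900))/(1+1/32) = 121/125 ≈ 0.968000
step 4 [2y] swap r/2=394/38895: DF=(1 − 394/38895·(0.989000+0.971900+0.968000))/(1+394/38895) = 4803/5000 ≈ 0.960600

1 1/2 989/1000
2 1 9719/10000
3 3/2 121/125
4 2 4803/5000
s(1y) = (1/(9719/10000) − 1)/(1) = 281/9719 ≈ 2.8912%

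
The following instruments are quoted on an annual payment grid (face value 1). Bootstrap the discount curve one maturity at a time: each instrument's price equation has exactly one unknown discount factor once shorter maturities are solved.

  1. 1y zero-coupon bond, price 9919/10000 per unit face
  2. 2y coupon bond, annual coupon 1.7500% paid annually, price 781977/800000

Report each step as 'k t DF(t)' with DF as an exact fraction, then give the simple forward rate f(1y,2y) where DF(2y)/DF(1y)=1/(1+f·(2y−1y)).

1 1 9919/10000
2 2 2359/2500
f(1y,2y) = ((9919/10000)/(2359/2500) − 1)/(1) = 69/1348 ≈ 5.1187%

step 1 [1y] zero: DF = P = 9919/10000 ≈ 0.991900
step 2 [2y] bond c/1=7/400: DF=(781977/800000 − 7/400·(0.991900))/(1+7/400) = 2359/2500 ≈ 0.943600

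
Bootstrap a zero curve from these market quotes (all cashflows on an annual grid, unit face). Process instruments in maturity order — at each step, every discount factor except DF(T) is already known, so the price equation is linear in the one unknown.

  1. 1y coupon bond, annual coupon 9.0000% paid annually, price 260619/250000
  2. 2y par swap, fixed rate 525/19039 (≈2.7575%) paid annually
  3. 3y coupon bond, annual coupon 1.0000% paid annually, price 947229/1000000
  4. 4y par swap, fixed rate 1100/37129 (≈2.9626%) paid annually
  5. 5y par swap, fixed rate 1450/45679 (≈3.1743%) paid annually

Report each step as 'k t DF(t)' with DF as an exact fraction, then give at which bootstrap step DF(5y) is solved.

1 1 2391/2500
2 2 379/400
3 3 919/1000
4 4 89/100
5 5 171/200
DF(5y) is solved at step 5

step 1 [1y] bond c/1=9/100: DF=(260619/250000 − 9/100·(0))/(1+9/100) = 2391/2500 ≈ 0.956400
step 2 [2y] swap r/1=525/19039: DF=(1 − 525/19039·(0.956400))/(1+525/19039) = 379/400 ≈ 0.947500
step 3 [3y] bond c/1=1/100: DF=(947229/1000000 − 1/100·(0.956400+0.947500))/(1+1/100) = 919/1000 ≈ 0.919000
step 4 [4y] swap r/1=1100/37129: DF=(1 − 1100/37129·(0.956400+0.947500+0.919000))/(1+1100/37129) = 89/100 ≈ 0.890000
step 5 [5y] swap r/1=1450/45679: DF=(1 − 1450/45679·(0.956400+0.947500+0.919000+0.890000))/(1+1450/45679) = 171/200 ≈ 0.855000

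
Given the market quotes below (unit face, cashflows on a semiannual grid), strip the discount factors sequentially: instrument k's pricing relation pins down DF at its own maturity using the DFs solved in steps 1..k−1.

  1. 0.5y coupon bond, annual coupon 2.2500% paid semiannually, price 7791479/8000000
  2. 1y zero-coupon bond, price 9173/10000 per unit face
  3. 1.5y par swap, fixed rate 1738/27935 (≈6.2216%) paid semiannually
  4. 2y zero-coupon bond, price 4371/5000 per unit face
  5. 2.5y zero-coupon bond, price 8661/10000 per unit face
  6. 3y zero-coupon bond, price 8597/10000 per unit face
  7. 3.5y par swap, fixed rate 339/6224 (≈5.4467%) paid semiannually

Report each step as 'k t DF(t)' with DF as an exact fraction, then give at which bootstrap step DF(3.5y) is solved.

1 1/2 9631/10000
2 1 9173/10000
3 3/2 9131/10000
4 2 4371/5000
5 5/2 8661/10000
6 3 8597/10000
7 7/2 1661/2000
DF(3.5y) is solved at step 7

step 1 [0.5y] bond c/2=9/800: DF=(7791479/8000000 − 9/800·(0))/(1+9/800) = 9631/10000 ≈ 0.963100
step 2 [1y] zero: DF = P = 9173/10000 ≈ 0.917300
step 3 [1.5y] swap r/2=869/27935: DF=(1 − 869/27935·(0.963100+0.917300))/(1+869/27935) = 9131/10000 ≈ 0.913100
step 4 [2y] zero: DF = P = 4371/5000 ≈ 0.874200
step 5 [2.5y] zero: DF = P = 8661/10000 ≈ 0.866100
step 6 [3y] zero: DF = P = 8597/10000 ≈ 0.859700
step 7 [3.5y] swap r/2=339/12448: DF=(1 − 339/12448·(0.963100+0.917300+0.913100+0.874200+0.866100+0.859700))/(1+339/12448) = 1661/2000 ≈ 0.830500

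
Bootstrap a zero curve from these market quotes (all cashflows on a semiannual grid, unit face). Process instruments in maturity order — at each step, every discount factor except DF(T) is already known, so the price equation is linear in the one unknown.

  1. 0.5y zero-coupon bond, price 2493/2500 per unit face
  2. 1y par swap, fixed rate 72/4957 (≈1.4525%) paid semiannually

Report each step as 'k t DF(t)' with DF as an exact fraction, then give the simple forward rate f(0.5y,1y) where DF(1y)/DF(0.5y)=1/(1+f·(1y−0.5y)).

step 1 [0.5y] zero: DF = P = 2493/2500 ≈ 0.997200
step 2 [1y] swap r/2=36/4957: DF=(1 − 36/4957·(0.997200))/(1+36/4957) = 616/625 ≈ 0.985600

1 1/2 2493/2500
2 1 616/625
f(0.5y,1y) = ((2493/2500)/(616/625) − 1)/(1/2) = 29/1232 ≈ 2.3539%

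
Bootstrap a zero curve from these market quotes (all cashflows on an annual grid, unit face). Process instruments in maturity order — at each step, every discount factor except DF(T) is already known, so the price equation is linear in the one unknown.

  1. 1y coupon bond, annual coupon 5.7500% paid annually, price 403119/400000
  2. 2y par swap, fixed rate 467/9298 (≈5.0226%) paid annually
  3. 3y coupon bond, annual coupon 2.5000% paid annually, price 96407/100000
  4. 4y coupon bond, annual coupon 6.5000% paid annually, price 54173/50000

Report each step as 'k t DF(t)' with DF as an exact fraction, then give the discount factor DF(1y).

1 1 953/1000
2 2 4533/5000
3 3 1119/1250
4 4 2123/2500
DF(1y) = 953/1000 ≈ 0.953000

step 1 [1y] bond c/1=23/400: DF=(403119/400000 − 23/400·(0))/(1+23/400) = 953/1000 ≈ 0.953000
step 2 [2y] swap r/1=467/9298: DF=(1 − 467/9298·(0.953000))/(1+467/9298) = 4533/5000 ≈ 0.906600
step 3 [3y] bond c/1=1/40: DF=(96407/100000 − 1/40·(0.953000+0.906600))/(1+1/40) = 1119/1250 ≈ 0.895200
step 4 [4y] bond c/1=13/200: DF=(54173/50000 − 13/200·(0.953000+0.906600+0.895200))/(1+13/200) = 2123/2500 ≈ 0.849200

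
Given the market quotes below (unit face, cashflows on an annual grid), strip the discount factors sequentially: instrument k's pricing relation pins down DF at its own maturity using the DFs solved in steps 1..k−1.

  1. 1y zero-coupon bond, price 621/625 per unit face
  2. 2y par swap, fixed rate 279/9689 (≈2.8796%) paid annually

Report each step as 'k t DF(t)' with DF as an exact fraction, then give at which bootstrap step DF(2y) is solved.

step 1 [1y] zero: DF = P = 621/625 ≈ 0.993600
step 2 [2y] swap r/1=279/9689: DF=(1 − 279/9689·(0.993600))/(1+279/9689) = 4721/5000 ≈ 0.944200

1 1 621/625
2 2 4721/5000
DF(2y) is solved at step 2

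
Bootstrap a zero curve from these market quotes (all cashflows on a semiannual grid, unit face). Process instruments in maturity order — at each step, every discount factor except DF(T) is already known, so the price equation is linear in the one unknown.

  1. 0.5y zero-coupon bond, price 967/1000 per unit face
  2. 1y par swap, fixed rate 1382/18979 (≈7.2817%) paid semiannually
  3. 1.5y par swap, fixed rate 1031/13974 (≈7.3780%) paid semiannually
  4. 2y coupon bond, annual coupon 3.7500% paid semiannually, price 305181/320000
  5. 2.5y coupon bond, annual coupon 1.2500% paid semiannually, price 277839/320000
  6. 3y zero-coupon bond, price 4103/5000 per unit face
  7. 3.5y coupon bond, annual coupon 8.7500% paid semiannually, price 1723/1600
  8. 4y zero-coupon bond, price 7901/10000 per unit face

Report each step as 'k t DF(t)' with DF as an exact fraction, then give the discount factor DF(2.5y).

step 1 [0.5y] zero: DF = P = 967/1000 ≈ 0.967000
step 2 [1y] swap r/2=691/18979: DF=(1 − 691/18979·(0.967000))/(1+691/18979) = 9309/10000 ≈ 0.930900
step 3 [1.5y] swap r/2=1031/27948: DF=(1 − 1031/27948·(0.967000+0.930900))/(1+1031/27948) = 8969/10000 ≈ 0.896900
step 4 [2y] bond c/2=3/160: DF=(305181/320000 − 3/160·(0.967000+0.930900+0.896900))/(1+3/160) = 8847/10000 ≈ 0.884700
step 5 [2.5y] bond c/2=1/160: DF=(277839/320000 − 1/160·(0.967000+0.930900+0.896900+0.884700))/(1+1/160) = 21/25 ≈ 0.840000
step 6 [3y] zero: DF = P = 4103/5000 ≈ 0.820600
step 7 [3.5y] bond c/2=7/160: DF=(1723/1600 − 7/160·(0.967000+0.930900+0.896900+0.884700+0.840000+0.820600))/(1+7/160) = 8079/10000 ≈ 0.807900
step 8 [4y] zero: DF = P = 7901/10000 ≈ 0.790100

1 1/2 967/1000
2 1 9309/10000
3 3/2 8969/10000
4 2 8847/10000
5 5/2 21/25
6 3 4103/5000
7 7/2 8079/10000
8 4 7901/10000
DF(2.5y) = 21/25 ≈ 0.840000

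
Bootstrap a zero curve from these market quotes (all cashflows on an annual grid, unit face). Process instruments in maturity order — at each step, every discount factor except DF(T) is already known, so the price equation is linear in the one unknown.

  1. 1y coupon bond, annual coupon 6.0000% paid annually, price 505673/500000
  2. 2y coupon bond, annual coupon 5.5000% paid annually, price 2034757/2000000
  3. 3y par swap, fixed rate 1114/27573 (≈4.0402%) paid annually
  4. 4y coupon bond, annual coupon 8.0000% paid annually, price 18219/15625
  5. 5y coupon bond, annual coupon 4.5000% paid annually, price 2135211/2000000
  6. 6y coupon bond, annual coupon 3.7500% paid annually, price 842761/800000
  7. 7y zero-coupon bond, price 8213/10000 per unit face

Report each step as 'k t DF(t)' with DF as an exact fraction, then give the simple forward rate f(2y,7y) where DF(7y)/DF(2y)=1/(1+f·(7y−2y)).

step 1 [1y] bond c/1=3/50: DF=(505673/500000 − 3/50·(0))/(1+3/50) = 9541/10000 ≈ 0.954100
step 2 [2y] bond c/1=11/200: DF=(2034757/2000000 − 11/200·(0.954100))/(1+11/200) = 4573/5000 ≈ 0.914600
step 3 [3y] swap r/1=1114/27573: DF=(1 − 1114/27573·(0.954100+0.914600))/(1+1114/27573) = 4443/5000 ≈ 0.888600
step 4 [4y] bond c/1=2/25: DF=(18219/15625 − 2/25·(0.954100+0.914600+0.888600))/(1+2/25) = 4377/5000 ≈ 0.875400
step 5 [5y] bond c/1=9/200: DF=(2135211/2000000 − 9/200·(0.954100+0.914600+0.888600+0.875400))/(1+9/200) = 2163/2500 ≈ 0.865200
step 6 [6y] bond c/1=3/80: DF=(842761/800000 − 3/80·(0.954100+0.914600+0.888600+0.875400+0.865200))/(1+3/80) = 533/625 ≈ 0.852800
step 7 [7y] zero: DF = P = 8213/10000 ≈ 0.821300

1 1 9541/10000
2 2 4573/5000
3 3 4443/5000
4 4 4377/5000
5 5 2163/2500
6 6 533/625
7 7 8213/10000
f(2y,7y) = ((4573/5000)/(8213/10000) − 1)/(5) = 933/41065 ≈ 2.2720%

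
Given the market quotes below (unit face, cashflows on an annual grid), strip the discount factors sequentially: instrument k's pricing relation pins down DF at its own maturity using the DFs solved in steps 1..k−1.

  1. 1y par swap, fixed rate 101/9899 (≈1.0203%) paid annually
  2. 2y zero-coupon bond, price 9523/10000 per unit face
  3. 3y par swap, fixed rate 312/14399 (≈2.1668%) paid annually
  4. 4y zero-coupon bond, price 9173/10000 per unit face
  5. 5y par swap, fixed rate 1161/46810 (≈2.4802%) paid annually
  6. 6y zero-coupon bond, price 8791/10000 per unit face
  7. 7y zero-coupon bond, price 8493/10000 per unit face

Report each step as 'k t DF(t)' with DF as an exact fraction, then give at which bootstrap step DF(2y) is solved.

1 1 9899/10000
2 2 9523/10000
3 3 586/625
4 4 9173/10000
5 5 8839/10000
6 6 8791/10000
7 7 8493/10000
DF(2y) is solved at step 2

step 1 [1y] swap r/1=101/9899: DF=(1 − 101/9899·(0))/(1+101/9899) = 9899/10000 ≈ 0.989900
step 2 [2y] zero: DF = P = 9523/10000 ≈ 0.952300
step 3 [3y] swap r/1=312/14399: DF=(1 − 312/14399·(0.989900+0.952300))/(1+312/14399) = 586/625 ≈ 0.937600
step 4 [4y] zero: DF = P = 9173/10000 ≈ 0.917300
step 5 [5y] swap r/1=1161/46810: DF=(1 − 1161/46810·(0.989900+0.952300+0.937600+0.917300))/(1+1161/46810) = 8839/10000 ≈ 0.883900
step 6 [6y] zero: DF = P = 8791/10000 ≈ 0.879100
step 7 [7y] zero: DF = P = 8493/10000 ≈ 0.849300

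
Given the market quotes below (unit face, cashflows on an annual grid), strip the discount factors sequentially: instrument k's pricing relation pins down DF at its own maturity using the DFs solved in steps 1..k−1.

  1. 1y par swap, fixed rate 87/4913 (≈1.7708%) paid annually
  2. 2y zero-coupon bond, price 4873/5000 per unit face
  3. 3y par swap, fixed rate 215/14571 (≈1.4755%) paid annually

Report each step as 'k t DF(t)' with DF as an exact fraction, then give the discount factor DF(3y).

1 1 4913/5000
2 2 4873/5000
3 3 957/1000
DF(3y) = 957/1000 ≈ 0.957000

step 1 [1y] swap r/1=87/4913: DF=(1 − 87/4913·(0))/(1+87/4913) = 4913/5000 ≈ 0.982600
step 2 [2y] zero: DF = P = 4873/5000 ≈ 0.974600
step 3 [3y] swap r/1=215/14571: DF=(1 − 215/14571·(0.982600+0.974600))/(1+215/14571) = 957/1000 ≈ 0.957000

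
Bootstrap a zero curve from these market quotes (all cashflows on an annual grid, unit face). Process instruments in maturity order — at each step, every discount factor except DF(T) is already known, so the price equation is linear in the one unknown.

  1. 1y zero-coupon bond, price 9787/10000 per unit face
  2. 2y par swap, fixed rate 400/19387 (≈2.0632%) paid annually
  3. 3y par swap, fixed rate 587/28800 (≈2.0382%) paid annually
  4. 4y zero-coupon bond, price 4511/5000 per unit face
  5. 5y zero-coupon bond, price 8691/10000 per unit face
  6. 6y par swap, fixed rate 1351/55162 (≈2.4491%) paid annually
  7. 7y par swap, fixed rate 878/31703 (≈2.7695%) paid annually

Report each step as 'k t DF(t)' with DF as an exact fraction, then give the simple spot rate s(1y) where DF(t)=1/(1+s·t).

step 1 [1y] zero: DF = P = 9787/10000 ≈ 0.978700
step 2 [2y] swap r/1=400/19387: DF=(1 − 400/19387·(0.978700))/(1+400/19387) = 24/25 ≈ 0.960000
step 3 [3y] swap r/1=587/28800: DF=(1 − 587/28800·(0.978700+0.960000))/(1+587/28800) = 9413/10000 ≈ 0.941300
step 4 [4y] zero: DF = P = 4511/5000 ≈ 0.902200
step 5 [5y] zero: DF = P = 8691/10000 ≈ 0.869100
step 6 [6y] swap r/1=1351/55162: DF=(1 − 1351/55162·(0.978700+0.960000+0.941300+0.902200+0.869100))/(1+1351/55162) = 8649/10000 ≈ 0.864900
step 7 [7y] swap r/1=878/31703: DF=(1 − 878/31703·(0.978700+0.960000+0.941300+0.902200+0.869100+0.864900))/(1+878/31703) = 2061/2500 ≈ 0.824400

1 1 9787/10000
2 2 24/25
3 3 9413/10000
4 4 4511/5000
5 5 8691/10000
6 6 8649/10000
7 7 2061/2500
s(1y) = (1/(9787/10000) − 1)/(1) = 213/9787 ≈ 2.1764%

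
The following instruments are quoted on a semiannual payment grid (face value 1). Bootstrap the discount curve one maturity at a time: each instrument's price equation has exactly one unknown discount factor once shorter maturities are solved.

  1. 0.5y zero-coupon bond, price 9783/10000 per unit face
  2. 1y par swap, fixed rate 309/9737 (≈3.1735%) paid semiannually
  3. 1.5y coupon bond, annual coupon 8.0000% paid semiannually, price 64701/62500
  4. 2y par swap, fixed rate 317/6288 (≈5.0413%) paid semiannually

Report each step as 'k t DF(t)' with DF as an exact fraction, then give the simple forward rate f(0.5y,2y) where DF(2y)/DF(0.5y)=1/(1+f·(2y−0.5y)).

step 1 [0.5y] zero: DF = P = 9783/10000 ≈ 0.978300
step 2 [1y] swap r/2=309/19474: DF=(1 − 309/19474·(0.978300))/(1+309/19474) = 9691/10000 ≈ 0.969100
step 3 [1.5y] bond c/2=1/25: DF=(64701/62500 − 1/25·(0.978300+0.969100))/(1+1/25) = 1841/2000 ≈ 0.920500
step 4 [2y] swap r/2=317/12576: DF=(1 − 317/12576·(0.978300+0.969100+0.920500))/(1+317/12576) = 9049/10000 ≈ 0.904900

1 1/2 9783/10000
2 1 9691/10000
3 3/2 1841/2000
4 2 9049/10000
f(0.5y,2y) = ((9783/10000)/(9049/10000) − 1)/(3/2) = 1468/27147 ≈ 5.4076%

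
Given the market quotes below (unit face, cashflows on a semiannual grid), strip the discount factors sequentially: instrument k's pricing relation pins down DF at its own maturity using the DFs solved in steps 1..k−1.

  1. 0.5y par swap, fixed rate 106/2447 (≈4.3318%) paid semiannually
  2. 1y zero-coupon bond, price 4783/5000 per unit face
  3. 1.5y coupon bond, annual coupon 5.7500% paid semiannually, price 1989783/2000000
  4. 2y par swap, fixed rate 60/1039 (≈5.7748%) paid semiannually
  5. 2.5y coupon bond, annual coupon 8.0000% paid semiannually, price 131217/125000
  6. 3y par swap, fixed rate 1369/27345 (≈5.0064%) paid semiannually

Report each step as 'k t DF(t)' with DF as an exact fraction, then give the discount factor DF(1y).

1 1/2 2447/2500
2 1 4783/5000
3 3/2 913/1000
4 2 223/250
5 5/2 1731/2000
6 3 8631/10000
DF(1y) = 4783/5000 ≈ 0.956600

step 1 [0.5y] swap r/2=53/2447: DF=(1 − 53/2447·(0))/(1+53/2447) = 2447/2500 ≈ 0.978800
step 2 [1y] zero: DF = P = 4783/5000 ≈ 0.956600
step 3 [1.5y] bond c/2=23/800: DF=(1989783/2000000 − 23/800·(0.978800+0.956600))/(1+23/800) = 913/1000 ≈ 0.913000
step 4 [2y] swap r/2=30/1039: DF=(1 − 30/1039·(0.978800+0.956600+0.913000))/(1+30/1039) = 223/250 ≈ 0.892000
step 5 [2.5y] bond c/2=1/25: DF=(131217/125000 − 1/25·(0.978800+0.956600+0.913000+0.892000))/(1+1/25) = 1731/2000 ≈ 0.865500
step 6 [3y] swap r/2=1369/54690: DF=(1 − 1369/54690·(0.978800+0.956600+0.913000+0.892000+0.865500))/(1+1369/54690) = 8631/10000 ≈ 0.863100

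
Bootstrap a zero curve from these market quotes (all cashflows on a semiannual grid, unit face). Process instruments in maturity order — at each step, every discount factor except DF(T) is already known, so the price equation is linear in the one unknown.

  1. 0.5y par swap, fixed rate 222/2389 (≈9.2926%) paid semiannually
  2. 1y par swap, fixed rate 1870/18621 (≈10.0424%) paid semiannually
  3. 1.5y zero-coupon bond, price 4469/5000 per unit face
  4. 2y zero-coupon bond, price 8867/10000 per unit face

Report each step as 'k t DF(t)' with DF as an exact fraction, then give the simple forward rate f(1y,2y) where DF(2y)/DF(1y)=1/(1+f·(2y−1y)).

1 1/2 2389/2500
2 1 1813/2000
3 3/2 4469/5000
4 2 8867/10000
f(1y,2y) = ((1813/2000)/(8867/10000) − 1)/(1) = 198/8867 ≈ 2.2330%

step 1 [0.5y] swap r/2=111/2389: DF=(1 − 111/2389·(0))/(1+111/2389) = 2389/2500 ≈ 0.955600
step 2 [1y] swap r/2=935/18621: DF=(1 − 935/18621·(0.955600))/(1+935/18621) = 1813/2000 ≈ 0.906500
step 3 [1.5y] zero: DF = P = 4469/5000 ≈ 0.893800
step 4 [2y] zero: DF = P = 8867/10000 ≈ 0.886700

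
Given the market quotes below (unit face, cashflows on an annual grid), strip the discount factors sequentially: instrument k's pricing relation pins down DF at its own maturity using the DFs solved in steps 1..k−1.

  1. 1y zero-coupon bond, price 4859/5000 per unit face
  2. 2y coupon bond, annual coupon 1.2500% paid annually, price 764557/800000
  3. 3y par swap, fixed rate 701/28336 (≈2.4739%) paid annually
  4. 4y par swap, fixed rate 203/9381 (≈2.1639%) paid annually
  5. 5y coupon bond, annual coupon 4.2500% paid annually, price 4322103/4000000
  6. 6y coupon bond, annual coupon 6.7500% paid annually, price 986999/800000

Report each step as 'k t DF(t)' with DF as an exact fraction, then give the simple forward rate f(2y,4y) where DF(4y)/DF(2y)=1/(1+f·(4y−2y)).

1 1 4859/5000
2 2 9319/10000
3 3 9299/10000
4 4 2297/2500
5 5 1767/2000
6 6 4313/5000
f(2y,4y) = ((9319/10000)/(2297/2500) − 1)/(2) = 131/18376 ≈ 0.7129%

step 1 [1y] zero: DF = P = 4859/5000 ≈ 0.971800
step 2 [2y] bond c/1=1/80: DF=(764557/800000 − 1/80·(0.971800))/(1+1/80) = 9319/10000 ≈ 0.931900
step 3 [3y] swap r/1=701/28336: DF=(1 − 701/28336·(0.971800+0.931900))/(1+701/28336) = 9299/10000 ≈ 0.929900
step 4 [4y] swap r/1=203/9381: DF=(1 − 203/9381·(0.971800+0.931900+0.929900))/(1+203/9381) = 2297/2500 ≈ 0.918800
step 5 [5y] bond c/1=17/400: DF=(4322103/4000000 − 17/400·(0.971800+0.931900+0.929900+0.918800))/(1+17/400) = 1767/2000 ≈ 0.883500
step 6 [6y] bond c/1=27/400: DF=(986999/800000 − 27/400·(0.971800+0.931900+0.929900+0.918800+0.883500))/(1+27/400) = 4313/5000 ≈ 0.862600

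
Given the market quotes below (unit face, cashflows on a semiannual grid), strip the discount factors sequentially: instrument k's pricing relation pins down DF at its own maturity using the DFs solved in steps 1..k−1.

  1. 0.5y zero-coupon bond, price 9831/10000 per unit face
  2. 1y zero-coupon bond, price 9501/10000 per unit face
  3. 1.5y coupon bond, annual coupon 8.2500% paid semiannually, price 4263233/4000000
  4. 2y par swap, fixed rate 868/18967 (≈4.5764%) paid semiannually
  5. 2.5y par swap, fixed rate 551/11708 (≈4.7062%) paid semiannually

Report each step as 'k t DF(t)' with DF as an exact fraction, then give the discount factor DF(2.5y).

1 1/2 9831/10000
2 1 9501/10000
3 3/2 947/1000
4 2 2283/2500
5 5/2 4449/5000
DF(2.5y) = 4449/5000 ≈ 0.889800

step 1 [0.5y] zero: DF = P = 9831/10000 ≈ 0.983100
step 2 [1y] zero: DF = P = 9501/10000 ≈ 0.950100
step 3 [1.5y] bond c/2=33/800: DF=(4263233/4000000 − 33/800·(0.983100+0.950100))/(1+33/800) = 947/1000 ≈ 0.947000
step 4 [2y] swap r/2=434/18967: DF=(1 − 434/18967·(0.983100+0.950100+0.947000))/(1+434/18967) = 2283/2500 ≈ 0.913200
step 5 [2.5y] swap r/2=551/23416: DF=(1 − 551/23416·(0.983100+0.950100+0.947000+0.913200))/(1+551/23416) = 4449/5000 ≈ 0.889800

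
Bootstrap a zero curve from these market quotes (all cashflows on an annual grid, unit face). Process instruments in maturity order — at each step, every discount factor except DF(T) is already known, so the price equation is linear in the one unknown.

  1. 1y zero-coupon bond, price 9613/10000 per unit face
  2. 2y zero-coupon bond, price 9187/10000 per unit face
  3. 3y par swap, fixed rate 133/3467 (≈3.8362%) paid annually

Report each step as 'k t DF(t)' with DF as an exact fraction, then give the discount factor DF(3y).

step 1 [1y] zero: DF = P = 9613/10000 ≈ 0.961300
step 2 [2y] zero: DF = P = 9187/10000 ≈ 0.918700
step 3 [3y] swap r/1=133/3467: DF=(1 − 133/3467·(0.961300+0.918700))/(1+133/3467) = 1117/1250 ≈ 0.893600

1 1 9613/10000
2 2 9187/10000
3 3 1117/1250
DF(3y) = 1117/1250 ≈ 0.893600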